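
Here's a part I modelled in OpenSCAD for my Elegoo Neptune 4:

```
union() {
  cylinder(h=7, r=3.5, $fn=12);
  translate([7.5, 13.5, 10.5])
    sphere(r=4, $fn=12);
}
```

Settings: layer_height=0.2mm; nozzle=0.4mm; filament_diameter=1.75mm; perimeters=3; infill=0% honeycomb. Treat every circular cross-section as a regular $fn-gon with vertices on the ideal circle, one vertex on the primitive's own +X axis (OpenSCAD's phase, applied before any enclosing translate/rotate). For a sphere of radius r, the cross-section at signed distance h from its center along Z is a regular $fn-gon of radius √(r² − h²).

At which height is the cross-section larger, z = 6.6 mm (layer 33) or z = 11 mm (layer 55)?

layer 55 (z = 11 mm)

Layer 33 (z = 6.6): the r=3.5 cylinder contributes a regular 12-gon of circumradius 3.5 (area = (12/2)·3.500²·sin(360°/12) = 36.75 mm²); the r=4 sphere at (7.5, 13.5) contributes a regular 12-gon of circumradius √(4²−3.9²) = 0.889 (area = (12/2)·0.889²·sin(360°/12) = 2.37 mm²); Merging all regions: the 2 present regions are separate (no shared area or edge), so areas and boundary lengths simply add and each stays a separate island — area = 39.12 mm². So its area = 39.12 mm². Layer 55 (z = 11): the cylinder is absent (z outside [0, 7]); the r=4 sphere at (7.5, 13.5) slices to a regular 12-gon of circumradius 3.969 (√(r²−h²) with h=0.5 from center) (area = (12/2)·3.969²·sin(360°/12) = 47.25 mm²); Combining (union): only the r=4 sphere at (7.5, 13.5) is present, so the union is just that shape — area = 47.25 mm². So its area = 47.25 mm². Layer 55 is larger (47.25 vs 39.12 mm²).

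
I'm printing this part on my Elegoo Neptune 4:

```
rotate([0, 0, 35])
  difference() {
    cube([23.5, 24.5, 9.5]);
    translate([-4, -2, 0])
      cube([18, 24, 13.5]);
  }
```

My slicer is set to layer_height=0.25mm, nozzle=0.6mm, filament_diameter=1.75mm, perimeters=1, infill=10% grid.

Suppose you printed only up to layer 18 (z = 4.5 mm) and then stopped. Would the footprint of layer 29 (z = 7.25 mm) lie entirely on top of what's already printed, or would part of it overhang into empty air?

entirely on top

Compare the two slices. At z = 4.5: the 23.5×24.5 cube contributes its full rectangle (area 575.75 mm²); the cube at (-4, -2) (footprint 18×24) is included at this height (area 432.00 mm²); After the difference (first − rest): starting from the 23.5×24.5 cube (575.75 mm²), the 18×24 cube at (-4, -2) partially overlaps it — only the 308.00 mm² overlap (of its 432.00 mm²) is removed, clipping the outline — area = 267.75 mm²; (rotated 35° about Z; rotation is an isometry so areas/perimeters/island counts are preserved). At z = 7.25: the cube is present — its section is the full 23.5×24.5 rectangle (area 575.75 mm²); the 18×24 cube at (-4, -2) contributes its full rectangle (area 432.00 mm²); Taking the first minus the rest: starting from the 23.5×24.5 cube (575.75 mm²), the 18×24 cube at (-4, -2) partially overlaps it — only the 308.00 mm² overlap (of its 432.00 mm²) is removed, clipping the outline — area = 267.75 mm²; (whole slice rotated 35° about Z — lengths, areas and connectivity unchanged). Checking containment: the cross-section at z = 7.25 is a subset of the cross-section at z = 4.5.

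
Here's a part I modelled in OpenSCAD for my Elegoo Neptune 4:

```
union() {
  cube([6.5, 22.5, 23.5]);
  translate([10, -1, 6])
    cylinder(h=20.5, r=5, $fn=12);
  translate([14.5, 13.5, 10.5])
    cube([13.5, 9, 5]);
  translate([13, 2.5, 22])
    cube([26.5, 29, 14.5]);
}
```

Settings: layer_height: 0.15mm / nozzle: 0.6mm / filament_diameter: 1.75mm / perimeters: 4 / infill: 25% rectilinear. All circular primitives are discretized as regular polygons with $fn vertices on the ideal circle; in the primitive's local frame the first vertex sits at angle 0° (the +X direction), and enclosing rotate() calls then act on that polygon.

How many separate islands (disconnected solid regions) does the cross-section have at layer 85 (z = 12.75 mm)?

2

At z = 12.75 mm: the cube is present — its section is the full 6.5×22.5 rectangle; the r=5 cylinder at (10, -1) contributes a regular 12-gon of circumradius 5; the cube at (14.5, 13.5) is present — its section is the full 13.5×9 rectangle; the cube at (13, 2.5) is absent (z outside [22, 36.5]); Taking the union: the regions partially overlap (shared area 1.89 mm²), so overlapping operands fuse into one piece — 2 connected regions. Overall, the cross-section has 2 separate islands. Island count = 2.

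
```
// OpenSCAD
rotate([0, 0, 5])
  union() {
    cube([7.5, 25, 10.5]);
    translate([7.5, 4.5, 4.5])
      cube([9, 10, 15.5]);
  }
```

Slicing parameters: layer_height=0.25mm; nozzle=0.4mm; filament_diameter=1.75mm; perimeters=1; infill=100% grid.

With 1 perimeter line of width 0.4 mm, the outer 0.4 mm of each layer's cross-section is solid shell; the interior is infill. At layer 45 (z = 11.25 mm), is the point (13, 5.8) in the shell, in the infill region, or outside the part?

shell

At z = 11.25 mm: the cube is absent (z outside [0, 10.5]); the cube at (7.5, 4.5) (footprint 9×10) is included at this height; Taking the union: only the 9×10 cube at (7.5, 4.5) is present, so the union is just that shape — 1 connected region; (rotated 5° about Z; rotation is an isometry so areas/perimeters/island counts are preserved). Overall, the cross-section is a single solid region. Undo the 5° rotation: the query point maps to (13.456, 4.645) in the un-rotated model frame. The nearest boundary edge runs (7.50, 4.50)→(16.50, 4.50); distance from the point to it = 0.14 mm. The point is inside the cross-section, 0.14 mm from the nearest boundary — within the 0.4 mm shell band (1 × 0.4).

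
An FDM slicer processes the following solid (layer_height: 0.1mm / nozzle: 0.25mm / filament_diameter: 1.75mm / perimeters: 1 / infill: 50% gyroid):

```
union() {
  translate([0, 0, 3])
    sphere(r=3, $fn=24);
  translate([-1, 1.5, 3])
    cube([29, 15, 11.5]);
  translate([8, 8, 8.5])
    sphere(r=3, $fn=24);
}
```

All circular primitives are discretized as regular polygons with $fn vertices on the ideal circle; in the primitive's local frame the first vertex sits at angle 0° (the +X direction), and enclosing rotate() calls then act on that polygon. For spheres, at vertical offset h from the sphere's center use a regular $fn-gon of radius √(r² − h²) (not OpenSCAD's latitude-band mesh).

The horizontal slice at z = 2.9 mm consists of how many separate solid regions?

At z = 2.9 mm: the sphere: section is a regular 24-gon, circumradius = √(r²−h²) = √(3²−0.1²) = 2.998; the cube at (-1, 1.5) does not reach this height (z outside [3, 14.5]); the sphere at (8, 8) is not intersected at this z (|z−center|=5.600 > r=3); Taking the union: only the r=3 sphere is present, so the union is just that shape — 1 connected region. The result has 1 disconnected region.

1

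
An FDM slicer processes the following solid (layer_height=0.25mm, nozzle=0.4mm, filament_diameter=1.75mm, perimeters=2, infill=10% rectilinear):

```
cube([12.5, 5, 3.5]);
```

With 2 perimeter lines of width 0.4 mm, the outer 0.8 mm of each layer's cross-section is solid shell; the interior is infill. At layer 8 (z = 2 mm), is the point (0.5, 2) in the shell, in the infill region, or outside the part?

shell

At z = 2 mm: the cube (footprint 12.5×5) is included at this height. Overall, the cross-section is a single solid region. The nearest boundary edge runs (0.00, 5.00)→(0.00, 0.00); distance from the point to it = 0.50 mm. The point is inside the cross-section, 0.50 mm from the nearest boundary — within the 0.8 mm shell band (2 × 0.4).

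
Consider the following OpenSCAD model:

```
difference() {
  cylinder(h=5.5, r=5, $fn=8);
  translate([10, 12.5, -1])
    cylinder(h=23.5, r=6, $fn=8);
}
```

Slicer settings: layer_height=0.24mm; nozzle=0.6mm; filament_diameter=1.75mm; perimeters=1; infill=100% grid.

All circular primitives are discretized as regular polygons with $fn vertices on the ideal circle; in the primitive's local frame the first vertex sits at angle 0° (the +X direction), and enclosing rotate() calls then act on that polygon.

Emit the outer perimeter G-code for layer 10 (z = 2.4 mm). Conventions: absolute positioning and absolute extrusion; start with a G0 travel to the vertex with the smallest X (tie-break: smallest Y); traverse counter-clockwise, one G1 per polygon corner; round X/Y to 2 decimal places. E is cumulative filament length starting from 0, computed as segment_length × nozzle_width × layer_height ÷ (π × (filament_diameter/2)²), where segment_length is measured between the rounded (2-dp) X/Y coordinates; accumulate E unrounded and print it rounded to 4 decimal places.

G0 X-5.00 Y0.00 Z2.40
G1 X-3.54 Y-3.54 E0.2293
G1 X0.00 Y-5.00 E0.4585
G1 X3.54 Y-3.54 E0.6878
G1 X5.00 Y0.00 E0.9170
G1 X3.54 Y3.54 E1.1463
G1 X0.00 Y5.00 E1.3755
G1 X-3.54 Y3.54 E1.6048
G1 X-5.00 Y0.00 E1.8340

At z = 2.4 mm: the cylinder: section is a regular 8-gon, circumradius r=5; the r=6 cylinder at (10, 12.5) gives a regular 8-gon of circumradius 6 (constant along its height); Subtracting the remaining from the first: starting from the r=5 cylinder, the r=6 cylinder at (10, 12.5) misses the remaining region (no effect) — 1 connected region. The outline is a single polygon with 8 vertices. Extrusion per mm of travel: 0.6 × 0.24 / (π × 0.875²) = 0.059868. Accumulating E over each segment gives final E = 1.8340.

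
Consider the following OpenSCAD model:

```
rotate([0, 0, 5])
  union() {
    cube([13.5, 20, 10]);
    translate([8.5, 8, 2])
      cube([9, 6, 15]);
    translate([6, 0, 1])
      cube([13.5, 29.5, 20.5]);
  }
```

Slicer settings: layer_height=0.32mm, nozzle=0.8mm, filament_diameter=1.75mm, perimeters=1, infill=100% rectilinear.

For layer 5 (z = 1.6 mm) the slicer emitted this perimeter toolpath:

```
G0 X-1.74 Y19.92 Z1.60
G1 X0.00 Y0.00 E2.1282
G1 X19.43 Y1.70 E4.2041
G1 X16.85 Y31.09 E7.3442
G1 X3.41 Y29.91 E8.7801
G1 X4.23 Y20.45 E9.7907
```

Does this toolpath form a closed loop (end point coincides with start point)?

Start point (G0): (-1.74, 19.92). End point (last G1): the path does not return to the start — open.

no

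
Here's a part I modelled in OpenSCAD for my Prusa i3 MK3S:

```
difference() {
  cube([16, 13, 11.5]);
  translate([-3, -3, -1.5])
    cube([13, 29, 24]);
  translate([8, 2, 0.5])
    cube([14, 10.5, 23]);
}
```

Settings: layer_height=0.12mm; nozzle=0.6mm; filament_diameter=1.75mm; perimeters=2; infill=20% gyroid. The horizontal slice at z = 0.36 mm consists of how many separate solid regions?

At z = 0.36 mm: the cube is present — its section is the full 16×13 rectangle; the cube at (-3, -3) (footprint 13×29) is included at this height; the cube at (8, 2) is not intersected at this z (z outside [0.5, 23.5]); Taking the first minus the rest: starting from the 16×13 cube, the 13×29 cube at (-3, -3) partially overlaps it — only the 130.00 mm² overlap (of its 377.00 mm²) is removed, clipping the outline — 1 connected region. The result has 1 disconnected region.

1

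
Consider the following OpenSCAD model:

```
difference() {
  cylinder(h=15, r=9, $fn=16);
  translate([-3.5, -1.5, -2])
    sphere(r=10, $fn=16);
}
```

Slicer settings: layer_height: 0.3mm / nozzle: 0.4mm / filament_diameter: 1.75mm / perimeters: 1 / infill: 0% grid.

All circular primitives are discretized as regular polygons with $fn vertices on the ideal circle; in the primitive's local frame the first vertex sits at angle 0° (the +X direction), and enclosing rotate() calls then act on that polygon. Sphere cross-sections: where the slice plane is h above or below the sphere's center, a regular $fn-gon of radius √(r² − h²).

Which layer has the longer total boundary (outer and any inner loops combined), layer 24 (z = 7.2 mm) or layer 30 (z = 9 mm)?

layer 24 (z = 7.2 mm)

Layer 24 (z = 7.2): the cylinder: section is a regular 16-gon, circumradius r=9 (perimeter = 2·16·9.000·sin(180°/16) = 56.19 mm); the sphere at (-3.5, -1.5): section is a regular 16-gon, circumradius = √(r²−h²) = √(10²−9.2²) = 3.919 (perimeter = 2·16·3.919·sin(180°/16) = 24.47 mm); Subtracting the remaining from the first: starting from the r=9 cylinder, the r=10 sphere at (-3.5, -1.5) lies wholly inside it (removes its full 47.02 mm² and its 24.47 mm outline becomes a hole wall) — boundary (outer + 1 inner loop) = 80.65 mm. So its perimeter = 80.65 mm. Layer 30 (z = 9): the r=9 cylinder gives a regular 16-gon of circumradius 9 (constant along its height) (perimeter = 2·16·9.000·sin(180°/16) = 56.19 mm); the sphere at (-3.5, -1.5) does not reach this height (|z−center|=11.000 > r=10); After the difference (first − rest): none of the subtracted shapes is present at this height, so the r=9 cylinder is unchanged — boundary = 56.19 mm. So its perimeter = 56.19 mm. Layer 24 is larger (80.65 vs 56.19 mm).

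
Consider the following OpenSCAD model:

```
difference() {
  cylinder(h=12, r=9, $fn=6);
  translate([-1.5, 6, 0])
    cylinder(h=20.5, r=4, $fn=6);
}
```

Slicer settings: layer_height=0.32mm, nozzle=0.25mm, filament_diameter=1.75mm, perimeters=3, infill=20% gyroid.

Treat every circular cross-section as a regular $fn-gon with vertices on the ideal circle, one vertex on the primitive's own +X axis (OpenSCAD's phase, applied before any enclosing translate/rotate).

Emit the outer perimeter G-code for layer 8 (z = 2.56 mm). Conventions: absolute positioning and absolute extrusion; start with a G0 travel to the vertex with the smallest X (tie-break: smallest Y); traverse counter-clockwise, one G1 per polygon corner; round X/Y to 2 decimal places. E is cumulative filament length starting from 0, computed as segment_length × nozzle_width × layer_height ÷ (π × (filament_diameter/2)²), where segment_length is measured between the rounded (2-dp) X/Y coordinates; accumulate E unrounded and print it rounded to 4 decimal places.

G0 X-9.00 Y0.00 Z2.56
G1 X-4.50 Y-7.79 E0.2992
G1 X4.50 Y-7.79 E0.5986
G1 X9.00 Y0.00 E0.8978
G1 X4.50 Y7.79 E1.1970
G1 X1.46 Y7.79 E1.2981
G1 X2.50 Y6.00 E1.3670
G1 X0.50 Y2.54 E1.4999
G1 X-3.50 Y2.54 E1.6329
G1 X-5.50 Y6.00 E1.7659
G1 X-4.46 Y7.79 E1.8347
G1 X-4.50 Y7.79 E1.8360
G1 X-9.00 Y0.00 E2.1353

At z = 2.56 mm: the cylinder: section is a regular 6-gon, circumradius r=9; the r=4 cylinder at (-1.5, 6) contributes a regular 6-gon of circumradius 4; Subtracting the remaining from the first: starting from the r=9 cylinder, the r=4 cylinder at (-1.5, 6) partially overlaps it — only the 33.28 mm² overlap (of its 41.57 mm²) is removed, clipping the outline — 1 connected region. The outline is a single polygon with 12 vertices. Extrusion per mm of travel: 0.25 × 0.32 / (π × 0.875²) = 0.033260. Accumulating E over each segment gives final E = 2.1353.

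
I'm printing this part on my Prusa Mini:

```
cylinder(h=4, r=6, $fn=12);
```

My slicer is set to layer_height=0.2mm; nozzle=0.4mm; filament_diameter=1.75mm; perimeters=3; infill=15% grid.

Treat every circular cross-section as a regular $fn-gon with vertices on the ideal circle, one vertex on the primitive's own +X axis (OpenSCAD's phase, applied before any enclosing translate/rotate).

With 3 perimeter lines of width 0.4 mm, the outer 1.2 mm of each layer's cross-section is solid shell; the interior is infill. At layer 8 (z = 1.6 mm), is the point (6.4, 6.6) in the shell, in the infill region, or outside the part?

outside

At z = 1.6 mm: the r=6 cylinder contributes a regular 12-gon of circumradius 6. Overall, the cross-section is a single solid region. The nearest boundary edge runs (5.20, 3.00)→(3.00, 5.20); distance from the point to it = 3.40 mm. The point is not inside any of the regions above, so it lies outside the cross-section (3.40 mm from the nearest boundary).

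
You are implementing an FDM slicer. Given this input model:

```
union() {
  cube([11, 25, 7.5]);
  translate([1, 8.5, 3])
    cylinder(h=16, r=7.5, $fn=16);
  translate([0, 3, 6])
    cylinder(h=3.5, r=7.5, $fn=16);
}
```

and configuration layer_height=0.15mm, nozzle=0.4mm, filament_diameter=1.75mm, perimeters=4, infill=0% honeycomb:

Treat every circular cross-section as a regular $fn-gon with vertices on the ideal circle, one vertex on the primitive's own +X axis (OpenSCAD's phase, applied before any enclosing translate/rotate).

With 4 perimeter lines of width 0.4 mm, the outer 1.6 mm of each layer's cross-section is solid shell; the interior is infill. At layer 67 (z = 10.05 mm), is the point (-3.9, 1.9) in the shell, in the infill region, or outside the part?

outside

At z = 10.05 mm: the cube is absent (z outside [0, 7.5]); the cylinder at (1, 8.5): section is a regular 16-gon, circumradius r=7.5; the cylinder at (0, 3) is not intersected at this z (z outside [6, 9.5]); Merging all regions: only the r=7.5 cylinder at (1, 8.5) is present, so the union is just that shape — 1 connected region. Overall, the cross-section is a single solid region. The nearest boundary edge runs (-4.30, 3.20)→(-1.87, 1.57); distance from the point to it = 0.85 mm. The point is not inside any of the regions above, so it lies outside the cross-section (0.85 mm from the nearest boundary).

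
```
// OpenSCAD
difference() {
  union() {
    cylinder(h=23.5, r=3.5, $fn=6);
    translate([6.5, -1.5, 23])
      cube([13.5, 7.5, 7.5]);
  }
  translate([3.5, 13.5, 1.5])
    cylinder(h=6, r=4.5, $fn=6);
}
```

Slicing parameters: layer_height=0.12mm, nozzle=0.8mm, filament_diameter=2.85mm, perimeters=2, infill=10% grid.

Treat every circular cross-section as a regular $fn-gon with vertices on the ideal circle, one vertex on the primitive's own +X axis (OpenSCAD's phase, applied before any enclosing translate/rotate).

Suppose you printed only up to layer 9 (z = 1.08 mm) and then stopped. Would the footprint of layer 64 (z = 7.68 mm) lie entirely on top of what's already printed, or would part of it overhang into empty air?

entirely on top

Compare the two slices. At z = 1.08: the r=3.5 cylinder gives a regular 6-gon of circumradius 3.5 (constant along its height) (area = (6/2)·3.500²·sin(360°/6) = 31.83 mm²); the cube at (6.5, -1.5) does not reach this height (z outside [23, 30.5]); Merging all regions: only the r=3.5 cylinder is present, so the union is just that shape — area = 31.83 mm²; the cylinder at (3.5, 13.5) is absent (z outside [1.5, 7.5]); Subtracting the remaining from the first: none of the subtracted shapes is present at this height, so that combined region is unchanged — area = 31.83 mm². At z = 7.68: the cylinder: section is a regular 6-gon, circumradius r=3.5 (area = (6/2)·3.500²·sin(360°/6) = 31.83 mm²); the cube at (6.5, -1.5) is absent (z outside [23, 30.5]); Merging all regions: only the r=3.5 cylinder is present, so the union is just that shape — area = 31.83 mm²; the cylinder at (3.5, 13.5) does not reach this height (z outside [1.5, 7.5]); Taking the first minus the rest: none of the subtracted shapes is present at this height, so that combined region is unchanged — area = 31.83 mm². Checking containment: the cross-section at z = 7.68 is a subset of the cross-section at z = 1.08.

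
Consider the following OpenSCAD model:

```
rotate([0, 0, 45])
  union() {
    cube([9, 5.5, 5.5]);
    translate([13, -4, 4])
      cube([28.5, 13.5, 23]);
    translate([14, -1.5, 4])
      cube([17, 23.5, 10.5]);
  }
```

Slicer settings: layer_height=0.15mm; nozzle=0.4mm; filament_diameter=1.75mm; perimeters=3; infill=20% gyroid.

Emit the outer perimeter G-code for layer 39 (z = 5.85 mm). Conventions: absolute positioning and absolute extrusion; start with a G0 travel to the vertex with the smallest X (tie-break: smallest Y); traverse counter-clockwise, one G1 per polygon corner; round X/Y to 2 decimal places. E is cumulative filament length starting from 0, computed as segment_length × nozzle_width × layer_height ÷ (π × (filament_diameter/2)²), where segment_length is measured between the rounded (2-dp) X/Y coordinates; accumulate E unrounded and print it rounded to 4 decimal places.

At z = 5.85 mm: the cube does not reach this height (z outside [0, 5.5]); the 28.5×13.5 cube at (13, -4) contributes its full rectangle; the 17×23.5 cube at (14, -1.5) contributes its full rectangle; Merging all regions: the regions partially overlap (shared area 187.00 mm²), so overlapping operands fuse into one piece — 1 connected region; (rotated 45° about Z; rotation is an isometry so areas/perimeters/island counts are preserved). The outline is a single polygon with 8 vertices. Extrusion per mm of travel: 0.4 × 0.15 / (π × 0.875²) = 0.024945. Accumulating E over each segment gives final E = 2.7192.

G0 X-5.66 Y25.46 Z5.85
G1 X3.18 Y16.62 E0.3119
G1 X2.47 Y15.91 E0.3369
G1 X12.02 Y6.36 E0.6738
G1 X32.17 Y26.52 E1.3848
G1 X22.63 Y36.06 E1.7214
G1 X15.20 Y28.64 E1.9833
G1 X6.36 Y37.48 E2.2952
G1 X-5.66 Y25.46 E2.7192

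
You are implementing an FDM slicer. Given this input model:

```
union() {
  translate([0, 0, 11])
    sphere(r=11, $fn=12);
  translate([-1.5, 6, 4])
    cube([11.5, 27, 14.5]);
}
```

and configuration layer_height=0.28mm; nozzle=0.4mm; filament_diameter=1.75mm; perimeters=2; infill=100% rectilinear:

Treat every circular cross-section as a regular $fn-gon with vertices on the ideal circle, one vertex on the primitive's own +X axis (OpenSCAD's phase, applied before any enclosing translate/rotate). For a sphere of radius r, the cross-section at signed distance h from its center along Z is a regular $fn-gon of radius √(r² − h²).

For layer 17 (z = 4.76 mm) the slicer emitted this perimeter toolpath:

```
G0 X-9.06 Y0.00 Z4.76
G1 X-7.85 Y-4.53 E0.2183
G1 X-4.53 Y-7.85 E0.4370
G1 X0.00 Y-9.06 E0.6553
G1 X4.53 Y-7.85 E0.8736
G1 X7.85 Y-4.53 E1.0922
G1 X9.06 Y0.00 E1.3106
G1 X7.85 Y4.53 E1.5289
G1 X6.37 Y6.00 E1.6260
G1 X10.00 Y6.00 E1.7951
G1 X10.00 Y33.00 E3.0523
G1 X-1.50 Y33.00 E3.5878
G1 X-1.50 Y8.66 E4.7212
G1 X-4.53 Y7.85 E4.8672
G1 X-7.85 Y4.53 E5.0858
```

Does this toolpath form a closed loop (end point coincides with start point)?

no

Start point (G0): (-9.06, 0.00). End point (last G1): the path does not return to the start — open.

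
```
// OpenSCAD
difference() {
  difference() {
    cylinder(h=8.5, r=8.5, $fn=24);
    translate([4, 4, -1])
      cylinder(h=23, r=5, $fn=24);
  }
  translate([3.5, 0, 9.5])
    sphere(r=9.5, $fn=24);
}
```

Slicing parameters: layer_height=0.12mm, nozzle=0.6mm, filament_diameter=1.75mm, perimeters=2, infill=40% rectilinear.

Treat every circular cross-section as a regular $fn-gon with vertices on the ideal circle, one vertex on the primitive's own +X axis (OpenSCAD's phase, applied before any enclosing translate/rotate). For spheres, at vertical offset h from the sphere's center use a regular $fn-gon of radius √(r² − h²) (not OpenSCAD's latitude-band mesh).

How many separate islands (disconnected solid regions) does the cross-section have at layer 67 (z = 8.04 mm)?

At z = 8.04 mm: the r=8.5 cylinder gives a regular 24-gon of circumradius 8.5 (constant along its height); the cylinder at (4, 4): section is a regular 24-gon, circumradius r=5; Subtracting the remaining from the first: starting from the r=8.5 cylinder, the r=5 cylinder at (4, 4) partially overlaps it — only the 61.36 mm² overlap (of its 77.65 mm²) is removed, clipping the outline — 1 connected region; the r=9.5 sphere at (3.5, 0) slices to a regular 24-gon of circumradius 9.387 (√(r²−h²) with h=1.46 from center); Taking the first minus the rest: starting from that combined region, the r=9.5 sphere at (3.5, 0) partially overlaps it — only the 123.85 mm² overlap (of its 273.68 mm²) is removed, clipping the outline — 1 connected region. Overall, the cross-section is a single solid region. Island count = 1.

1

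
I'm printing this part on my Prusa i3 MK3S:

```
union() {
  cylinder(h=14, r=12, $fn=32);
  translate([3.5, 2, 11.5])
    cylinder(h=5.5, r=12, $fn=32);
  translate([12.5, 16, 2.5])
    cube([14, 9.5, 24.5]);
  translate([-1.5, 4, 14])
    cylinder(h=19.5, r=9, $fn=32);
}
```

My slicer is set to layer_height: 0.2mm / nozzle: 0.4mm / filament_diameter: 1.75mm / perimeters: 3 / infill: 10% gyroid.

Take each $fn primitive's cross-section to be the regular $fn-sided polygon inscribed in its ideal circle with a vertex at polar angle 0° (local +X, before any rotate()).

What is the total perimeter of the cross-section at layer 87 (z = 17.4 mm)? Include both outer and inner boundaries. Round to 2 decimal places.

103.46 mm

At z = 17.4 mm: the cylinder is not intersected at this z (z outside [0, 14]); the cylinder at (3.5, 2) does not reach this height (z outside [11.5, 17]); the 14×9.5 cube at (12.5, 16) contributes its full rectangle (perimeter 47.00 mm); the r=9 cylinder at (-1.5, 4) gives a regular 32-gon of circumradius 9 (constant along its height) (perimeter = 2·32·9.000·sin(180°/32) = 56.46 mm); Taking the union: the 2 present regions are separate (no shared area or edge), so areas and boundary lengths simply add and each stays a separate island — boundary = 103.46 mm. Overall, the cross-section has 2 separate islands. Total boundary length (outer) = 103.46 mm.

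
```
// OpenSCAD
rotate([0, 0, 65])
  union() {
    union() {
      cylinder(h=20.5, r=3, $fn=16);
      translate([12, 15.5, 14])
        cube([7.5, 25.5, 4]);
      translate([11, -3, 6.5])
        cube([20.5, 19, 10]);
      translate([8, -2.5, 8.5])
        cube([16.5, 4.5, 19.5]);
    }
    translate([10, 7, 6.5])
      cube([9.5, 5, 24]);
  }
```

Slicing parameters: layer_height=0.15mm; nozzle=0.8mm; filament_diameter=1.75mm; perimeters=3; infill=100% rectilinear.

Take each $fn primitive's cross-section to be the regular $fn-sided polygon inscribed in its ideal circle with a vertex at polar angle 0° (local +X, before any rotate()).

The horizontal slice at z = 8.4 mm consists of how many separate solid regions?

2

At z = 8.4 mm: the r=3 cylinder gives a regular 16-gon of circumradius 3 (constant along its height); the cube at (12, 15.5) is not intersected at this z (z outside [14, 18]); the cube at (11, -3) is present — its section is the full 20.5×19 rectangle; the cube at (8, -2.5) does not reach this height (z outside [8.5, 28]); Taking the union: the 2 present regions are separate (no shared area or edge), so areas and boundary lengths simply add and each stays a separate island — 2 connected regions; the 9.5×5 cube at (10, 7) contributes its full rectangle; Merging all regions: the regions partially overlap (shared area 42.50 mm²), so overlapping operands fuse into one piece — 2 connected regions; (rotated 65° about Z; rotation is an isometry so areas/perimeters/island counts are preserved). The result has 2 disconnected regions.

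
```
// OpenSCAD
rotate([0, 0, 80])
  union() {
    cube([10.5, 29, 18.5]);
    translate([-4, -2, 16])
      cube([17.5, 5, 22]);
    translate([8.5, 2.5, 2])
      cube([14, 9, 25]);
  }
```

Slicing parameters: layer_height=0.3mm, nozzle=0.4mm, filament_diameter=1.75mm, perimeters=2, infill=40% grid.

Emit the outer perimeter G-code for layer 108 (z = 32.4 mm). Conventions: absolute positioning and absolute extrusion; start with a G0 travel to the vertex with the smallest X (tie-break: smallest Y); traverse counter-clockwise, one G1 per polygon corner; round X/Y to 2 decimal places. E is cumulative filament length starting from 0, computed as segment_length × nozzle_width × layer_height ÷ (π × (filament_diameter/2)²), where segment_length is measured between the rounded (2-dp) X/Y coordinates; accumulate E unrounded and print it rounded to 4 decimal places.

G0 X-3.65 Y-3.42 Z32.40
G1 X1.28 Y-4.29 E0.2498
G1 X4.31 Y12.95 E1.1230
G1 X-0.61 Y13.82 E1.3723
G1 X-3.65 Y-3.42 E2.2457

At z = 32.4 mm: the cube is not intersected at this z (z outside [0, 18.5]); the cube at (-4, -2) is present — its section is the full 17.5×5 rectangle; the cube at (8.5, 2.5) is not intersected at this z (z outside [2, 27]); Merging all regions: only the 17.5×5 cube at (-4, -2) is present, so the union is just that shape — 1 connected region; (rotated 80° about Z; rotation is an isometry so areas/perimeters/island counts are preserved). The outline is a single polygon with 4 vertices. Extrusion per mm of travel: 0.4 × 0.3 / (π × 0.875²) = 0.049890. Accumulating E over each segment gives final E = 2.2457.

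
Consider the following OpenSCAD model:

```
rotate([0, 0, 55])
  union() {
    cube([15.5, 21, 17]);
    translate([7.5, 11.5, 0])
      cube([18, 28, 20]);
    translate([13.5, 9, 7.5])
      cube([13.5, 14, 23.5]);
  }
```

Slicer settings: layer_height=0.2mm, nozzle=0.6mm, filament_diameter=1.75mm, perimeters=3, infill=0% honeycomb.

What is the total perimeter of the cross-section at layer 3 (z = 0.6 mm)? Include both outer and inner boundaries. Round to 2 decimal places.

130.00 mm

At z = 0.6 mm: the 15.5×21 cube contributes its full rectangle (perimeter 73.00 mm); the cube at (7.5, 11.5) is present — its section is the full 18×28 rectangle (perimeter 92.00 mm); the cube at (13.5, 9) does not reach this height (z outside [7.5, 31]); Combining (union): the regions partially overlap (shared area 76.00 mm²), so the edge portions inside another operand are dropped and the merged outline is re-measured after clipping — boundary = 130.00 mm; (whole slice rotated 55° about Z — lengths, areas and connectivity unchanged). Overall, the cross-section is a single solid region. Total boundary length (outer) = 130.00 mm.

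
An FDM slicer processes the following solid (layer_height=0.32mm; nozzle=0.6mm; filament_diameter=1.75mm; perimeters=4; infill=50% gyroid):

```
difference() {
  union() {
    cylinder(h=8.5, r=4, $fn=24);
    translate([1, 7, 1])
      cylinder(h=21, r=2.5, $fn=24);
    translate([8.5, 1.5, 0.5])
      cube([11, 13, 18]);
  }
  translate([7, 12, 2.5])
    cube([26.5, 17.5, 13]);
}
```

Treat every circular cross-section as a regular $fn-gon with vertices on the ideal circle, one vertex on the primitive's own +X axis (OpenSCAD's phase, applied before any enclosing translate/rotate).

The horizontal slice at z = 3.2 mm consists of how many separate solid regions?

3

At z = 3.2 mm: the cylinder: section is a regular 24-gon, circumradius r=4; the r=2.5 cylinder at (1, 7) contributes a regular 24-gon of circumradius 2.5; the cube at (8.5, 1.5) (footprint 11×13) is included at this height; Merging all regions: the 3 present regions are separate (no shared area or edge), so areas and boundary lengths simply add and each stays a separate island — 3 connected regions; the 26.5×17.5 cube at (7, 12) contributes its full rectangle; Taking the first minus the rest: starting from the result so far, the 26.5×17.5 cube at (7, 12) partially overlaps it — only the 27.50 mm² overlap (of its 463.75 mm²) is removed, clipping the outline — 3 connected regions. The result has 3 disconnected regions.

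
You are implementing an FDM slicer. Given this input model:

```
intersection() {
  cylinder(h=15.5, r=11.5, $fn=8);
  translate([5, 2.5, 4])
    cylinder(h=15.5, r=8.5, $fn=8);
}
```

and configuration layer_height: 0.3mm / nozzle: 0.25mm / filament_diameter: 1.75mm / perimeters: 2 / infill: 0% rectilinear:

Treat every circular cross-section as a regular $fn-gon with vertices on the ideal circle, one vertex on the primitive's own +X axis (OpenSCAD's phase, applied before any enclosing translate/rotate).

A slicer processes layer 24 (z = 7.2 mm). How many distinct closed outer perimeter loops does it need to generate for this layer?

1

At z = 7.2 mm: the r=11.5 cylinder contributes a regular 8-gon of circumradius 11.5; the cylinder at (5, 2.5): section is a regular 8-gon, circumradius r=8.5; Keeping only the common overlap: the r=8.5 cylinder at (5, 2.5) partially overlaps the r=11.5 cylinder; clipping to the common part keeps 169.39 mm² — 1 connected region. The result has 1 disconnected region.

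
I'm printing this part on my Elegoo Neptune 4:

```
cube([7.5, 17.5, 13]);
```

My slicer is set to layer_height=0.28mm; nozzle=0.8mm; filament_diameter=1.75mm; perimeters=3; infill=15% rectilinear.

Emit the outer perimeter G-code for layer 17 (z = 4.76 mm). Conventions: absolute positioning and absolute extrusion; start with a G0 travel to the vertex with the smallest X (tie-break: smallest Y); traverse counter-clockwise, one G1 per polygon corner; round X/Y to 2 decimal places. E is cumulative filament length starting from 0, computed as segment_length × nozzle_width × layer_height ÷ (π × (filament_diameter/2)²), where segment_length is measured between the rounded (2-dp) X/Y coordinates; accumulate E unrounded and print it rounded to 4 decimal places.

At z = 4.76 mm: the 7.5×17.5 cube contributes its full rectangle. The outline is a single polygon with 4 vertices. Extrusion per mm of travel: 0.8 × 0.28 / (π × 0.875²) = 0.093128. Accumulating E over each segment gives final E = 4.6564.

G0 X0.00 Y0.00 Z4.76
G1 X7.50 Y0.00 E0.6985
G1 X7.50 Y17.50 E2.3282
G1 X0.00 Y17.50 E3.0267
G1 X0.00 Y0.00 E4.6564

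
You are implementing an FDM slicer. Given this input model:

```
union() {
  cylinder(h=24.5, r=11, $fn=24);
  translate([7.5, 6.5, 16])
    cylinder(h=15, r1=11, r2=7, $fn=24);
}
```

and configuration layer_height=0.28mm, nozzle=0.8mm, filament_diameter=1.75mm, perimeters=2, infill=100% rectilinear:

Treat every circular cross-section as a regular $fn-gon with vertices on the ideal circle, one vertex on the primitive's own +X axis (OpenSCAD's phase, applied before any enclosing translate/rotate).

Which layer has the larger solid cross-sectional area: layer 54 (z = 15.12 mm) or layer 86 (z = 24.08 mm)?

layer 86 (z = 24.08 mm)

Layer 54 (z = 15.12): the r=11 cylinder contributes a regular 24-gon of circumradius 11 (area = (24/2)·11.000²·sin(360°/24) = 375.81 mm²); the cone at (7.5, 6.5) is absent (z outside [16, 31]); Merging all regions: only the r=11 cylinder is present, so the union is just that shape — area = 375.81 mm². So its area = 375.81 mm². Layer 86 (z = 24.08): the r=11 cylinder contributes a regular 24-gon of circumradius 11 (area = (24/2)·11.000²·sin(360°/24) = 375.81 mm²); the cone at (7.5, 6.5) contributes a regular 24-gon of circumradius 8.845 (interpolated between r1=11 and r2=7 at t=0.539) (area = (24/2)·8.845²·sin(360°/24) = 243.00 mm²); Taking the union: the regions partially overlap — summed areas 618.81 mm² minus the doubly-counted overlap 117.01 mm² gives 501.80 mm² — area = 501.80 mm². So its area = 501.80 mm². Layer 86 is larger (501.80 vs 375.81 mm²).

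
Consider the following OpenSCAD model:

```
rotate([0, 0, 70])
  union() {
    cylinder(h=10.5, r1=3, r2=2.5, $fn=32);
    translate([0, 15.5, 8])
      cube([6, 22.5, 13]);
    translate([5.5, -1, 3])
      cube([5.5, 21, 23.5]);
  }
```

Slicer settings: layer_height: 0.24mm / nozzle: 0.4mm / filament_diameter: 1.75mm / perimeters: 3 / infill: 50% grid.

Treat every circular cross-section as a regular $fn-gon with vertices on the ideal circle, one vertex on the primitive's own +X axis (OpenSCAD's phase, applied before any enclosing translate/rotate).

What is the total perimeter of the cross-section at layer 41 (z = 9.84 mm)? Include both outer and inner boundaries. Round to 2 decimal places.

115.88 mm

At z = 9.84 mm: the cone contributes a regular 32-gon of circumradius 2.531 (interpolated between r1=3 and r2=2.5 at t=0.937) (perimeter = 2·32·2.531·sin(180°/32) = 15.88 mm); the 6×22.5 cube at (0, 15.5) contributes its full rectangle (perimeter 57.00 mm); the cube at (5.5, -1) (footprint 5.5×21) is included at this height (perimeter 53.00 mm); Combining (union): the regions partially overlap (shared area 2.25 mm²), so the edge portions inside another operand are dropped and the merged outline is re-measured after clipping — boundary = 115.88 mm; (whole slice rotated 70° about Z — lengths, areas and connectivity unchanged). Overall, the cross-section has 2 separate islands. Total boundary length (outer) = 115.88 mm.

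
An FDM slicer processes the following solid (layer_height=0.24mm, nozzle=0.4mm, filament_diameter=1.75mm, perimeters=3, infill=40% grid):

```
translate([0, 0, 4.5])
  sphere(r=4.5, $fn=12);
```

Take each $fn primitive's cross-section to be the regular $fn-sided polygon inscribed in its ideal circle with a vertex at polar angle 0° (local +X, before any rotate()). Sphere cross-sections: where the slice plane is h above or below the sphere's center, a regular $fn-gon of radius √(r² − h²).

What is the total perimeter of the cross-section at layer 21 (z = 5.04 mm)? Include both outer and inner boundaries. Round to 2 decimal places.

At z = 5.04 mm: the r=4.5 sphere slices to a regular 12-gon of circumradius 4.467 (√(r²−h²) with h=0.54 from center) (perimeter = 2·12·4.467·sin(180°/12) = 27.75 mm). Overall, the cross-section is a single solid region. Total boundary length (outer) = 27.75 mm.

27.75 mm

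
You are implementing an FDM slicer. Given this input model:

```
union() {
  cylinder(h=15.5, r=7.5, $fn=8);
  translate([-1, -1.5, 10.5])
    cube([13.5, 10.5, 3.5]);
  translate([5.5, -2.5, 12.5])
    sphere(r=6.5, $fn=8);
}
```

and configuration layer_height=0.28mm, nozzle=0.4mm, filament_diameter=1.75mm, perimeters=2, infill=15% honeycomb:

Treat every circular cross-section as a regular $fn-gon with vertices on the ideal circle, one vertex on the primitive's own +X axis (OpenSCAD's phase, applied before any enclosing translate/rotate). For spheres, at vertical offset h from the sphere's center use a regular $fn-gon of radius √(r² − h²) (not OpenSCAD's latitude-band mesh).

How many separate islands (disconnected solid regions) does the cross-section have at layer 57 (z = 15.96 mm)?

1

At z = 15.96 mm: the cylinder does not reach this height (z outside [0, 15.5]); the cube at (-1, -1.5) is not intersected at this z (z outside [10.5, 14]); the sphere at (5.5, -2.5): section is a regular 8-gon, circumradius = √(r²−h²) = √(6.5²−3.46²) = 5.503; Taking the union: only the r=6.5 sphere at (5.5, -2.5) is present, so the union is just that shape — 1 connected region. Overall, the cross-section is a single solid region. Island count = 1.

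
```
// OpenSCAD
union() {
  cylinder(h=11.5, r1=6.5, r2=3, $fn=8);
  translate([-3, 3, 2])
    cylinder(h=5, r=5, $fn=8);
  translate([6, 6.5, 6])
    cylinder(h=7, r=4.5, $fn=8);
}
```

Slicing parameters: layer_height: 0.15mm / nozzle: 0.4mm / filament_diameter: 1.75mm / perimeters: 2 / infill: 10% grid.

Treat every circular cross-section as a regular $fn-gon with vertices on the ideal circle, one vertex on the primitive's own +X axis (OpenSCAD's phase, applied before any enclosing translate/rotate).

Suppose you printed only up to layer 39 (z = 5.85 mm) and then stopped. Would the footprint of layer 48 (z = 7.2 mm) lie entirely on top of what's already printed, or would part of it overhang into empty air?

Compare the two slices. At z = 5.85: the cone: at t=0.509 of its height the radius interpolates to r₁+(r₂−r₁)t = 4.720, giving a regular 8-gon of that circumradius (area = (8/2)·4.720²·sin(360°/8) = 63.00 mm²); the r=5 cylinder at (-3, 3) gives a regular 8-gon of circumradius 5 (constant along its height) (area = (8/2)·5.000²·sin(360°/8) = 70.71 mm²); the cylinder at (6, 6.5) does not reach this height (z outside [6, 13]); Merging all regions: the regions partially overlap — summed areas 133.71 mm² minus the doubly-counted overlap 29.25 mm² gives 104.46 mm² — area = 104.46 mm². At z = 7.2: the cone: at t=0.626 of its height the radius interpolates to r₁+(r₂−r₁)t = 4.309, giving a regular 8-gon of that circumradius (area = (8/2)·4.309²·sin(360°/8) = 52.51 mm²); the cylinder at (-3, 3) is not intersected at this z (z outside [2, 7]); the r=4.5 cylinder at (6, 6.5) gives a regular 8-gon of circumradius 4.5 (constant along its height) (area = (8/2)·4.500²·sin(360°/8) = 57.28 mm²); Merging all regions: the 2 present regions are separate (no shared area or edge), so areas and boundary lengths simply add and each stays a separate island — area = 109.78 mm². Checking containment: at z = 7.2 the cross-section extends beyond the z = 5.85 cross-section by about 57.13 mm².

part overhangs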